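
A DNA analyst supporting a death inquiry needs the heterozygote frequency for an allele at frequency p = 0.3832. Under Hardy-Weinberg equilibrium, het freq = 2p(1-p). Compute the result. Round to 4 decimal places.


Hardy-Weinberg heterozygote frequency:
q = 1 - p = 1 - 0.3832 = 0.6168
2pq = 2 * 0.3832 * 0.6168 = 0.4727

0.4727


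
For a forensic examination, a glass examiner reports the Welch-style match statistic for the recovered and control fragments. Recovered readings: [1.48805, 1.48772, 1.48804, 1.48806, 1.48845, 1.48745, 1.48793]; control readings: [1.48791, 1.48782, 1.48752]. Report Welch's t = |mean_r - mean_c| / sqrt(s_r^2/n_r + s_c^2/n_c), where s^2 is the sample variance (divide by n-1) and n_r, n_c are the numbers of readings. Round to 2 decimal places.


Welch's t-criterion for glass RI comparison:
Recovered mean = sum / n_r = 10.4157 / 7 = 1.4879571
Control mean = sum / n_c = 4.46325 / 3 = 1.48775
Recovered sample variance s_r^2 = 9.71905e-08
Control sample variance s_c^2 = 4.17e-08
Welch SE (unpooled) = sqrt(s_r^2/n_r + s_c^2/n_c) = sqrt(1.38844e-08 + 1.39e-08) = sqrt(2.77844e-08) = 0.000166687
|mean_r - mean_c| = 0.000207143
t = 0.000207143 / 0.000166687 = 1.24

1.24


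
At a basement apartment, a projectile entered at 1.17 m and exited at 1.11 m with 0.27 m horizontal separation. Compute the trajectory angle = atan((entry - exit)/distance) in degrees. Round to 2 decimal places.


Bullet trajectory angle:
Height difference = 1.17 - 1.11 = 0.06 m
angle = atan(0.06 / 0.27)
angle = atan(0.222222)
angle = 12.53 degrees

12.53


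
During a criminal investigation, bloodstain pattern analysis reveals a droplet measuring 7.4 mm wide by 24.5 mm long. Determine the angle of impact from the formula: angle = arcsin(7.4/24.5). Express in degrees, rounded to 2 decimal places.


Blood spatter impact angle calculation:
width / length = 7.4 / 24.5 = 0.302041
angle = arcsin(0.302041)
angle = 17.58 degrees

17.58


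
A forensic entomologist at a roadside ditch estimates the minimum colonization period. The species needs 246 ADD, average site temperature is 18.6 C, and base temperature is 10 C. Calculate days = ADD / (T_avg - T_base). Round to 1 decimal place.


Insect development time:
Effective temperature = avg_temp - T_base = 18.6 - 10 = 8.6 C
Days = ADD / effective_temp = 246 / 8.6 = 28.6 days

28.6


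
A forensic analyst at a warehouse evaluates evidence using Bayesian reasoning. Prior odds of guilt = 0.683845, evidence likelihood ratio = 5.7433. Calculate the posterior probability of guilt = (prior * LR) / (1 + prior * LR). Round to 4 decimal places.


Bayesian evidence evaluation:
Posterior odds = prior_odds * LR = 0.683845 * 5.7433 = 3.927527
Posterior probability = posterior_odds / (1 + posterior_odds)
= 3.927527 / (1 + 3.927527)
= 3.927527 / 4.927527
= 0.7971

0.7971


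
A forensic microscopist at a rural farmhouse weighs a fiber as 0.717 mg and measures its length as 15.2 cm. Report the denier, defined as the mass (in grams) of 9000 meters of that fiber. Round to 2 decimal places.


Denier calculation:
Mass in grams = 0.717 mg / 1000 = 0.000717 g
Length in meters = 15.2 cm / 100 = 0.152 m
Linear density = mass / length = 0.000717 / 0.152 = 0.00471711 g/m
Denier = (g/m) * 9000 = 0.00471711 * 9000 = 42.45

42.45


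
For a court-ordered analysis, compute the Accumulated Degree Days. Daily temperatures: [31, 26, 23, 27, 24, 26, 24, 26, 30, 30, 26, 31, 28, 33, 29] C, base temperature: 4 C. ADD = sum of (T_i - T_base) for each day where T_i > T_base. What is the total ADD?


Computing ADD day by day:
Day 1: max(0, 31 - 4) = 27
Day 2: max(0, 26 - 4) = 22
Day 3: max(0, 23 - 4) = 19
Day 4: max(0, 27 - 4) = 23
Day 5: max(0, 24 - 4) = 20
Day 6: max(0, 26 - 4) = 22
Day 7: max(0, 24 - 4) = 20
Day 8: max(0, 26 - 4) = 22
Day 9: max(0, 30 - 4) = 26
Day 10: max(0, 30 - 4) = 26
Day 11: max(0, 26 - 4) = 22
Day 12: max(0, 31 - 4) = 27
Day 13: max(0, 28 - 4) = 24
Day 14: max(0, 33 - 4) = 29
Day 15: max(0, 29 - 4) = 25
Total ADD = 354

354


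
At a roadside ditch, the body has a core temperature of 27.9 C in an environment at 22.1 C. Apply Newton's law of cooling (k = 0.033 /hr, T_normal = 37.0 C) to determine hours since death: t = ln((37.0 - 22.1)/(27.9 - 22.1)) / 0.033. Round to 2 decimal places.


Using Newton's law of cooling:
t = ln((T_normal - T_ambient) / (T_body - T_ambient)) / k
T_normal - T_ambient = 14.9
T_body - T_ambient = 5.8
Ratio = 2.568966
ln(ratio) = 0.943503
t = 0.943503 / 0.033 = 28.59 hours

28.59


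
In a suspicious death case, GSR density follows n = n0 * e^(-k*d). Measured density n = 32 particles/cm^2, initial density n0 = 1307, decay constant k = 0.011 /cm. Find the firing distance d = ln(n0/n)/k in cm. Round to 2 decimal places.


GSR distance calculation:
n0/n = 1307 / 32 = 40.84375
ln(n0/n) = 3.709754
d = 3.709754 / 0.011 = 337.25 cm

337.25


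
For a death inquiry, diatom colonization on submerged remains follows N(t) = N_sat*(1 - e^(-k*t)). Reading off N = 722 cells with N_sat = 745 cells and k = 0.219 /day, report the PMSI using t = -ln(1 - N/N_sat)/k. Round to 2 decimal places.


PMSI from diatom colonization curve:
N / N_sat = 722 / 745 = 0.969128
1 - N/N_sat = 0.030872
ln(1 - N/N_sat) = -3.477906
t = -ln(1 - N/N_sat) / k = -(-3.477906) / 0.219 = 15.88 days

15.88


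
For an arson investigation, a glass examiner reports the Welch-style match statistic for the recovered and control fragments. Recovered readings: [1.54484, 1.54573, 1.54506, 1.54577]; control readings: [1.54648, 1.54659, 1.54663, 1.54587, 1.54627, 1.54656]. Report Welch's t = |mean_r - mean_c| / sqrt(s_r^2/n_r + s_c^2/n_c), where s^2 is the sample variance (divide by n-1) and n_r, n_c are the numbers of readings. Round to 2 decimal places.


Welch's t-criterion for glass RI comparison:
Recovered mean = sum / n_r = 6.1814 / 4 = 1.54535
Control mean = sum / n_c = 9.2784 / 6 = 1.5464
Recovered sample variance s_r^2 = 2.21667e-07
Control sample variance s_c^2 = 8.376e-08
Welch SE (unpooled) = sqrt(s_r^2/n_r + s_c^2/n_c) = sqrt(5.54167e-08 + 1.396e-08) = sqrt(6.93767e-08) = 0.000263395
|mean_r - mean_c| = 0.00105
t = 0.00105 / 0.000263395 = 3.99

3.99


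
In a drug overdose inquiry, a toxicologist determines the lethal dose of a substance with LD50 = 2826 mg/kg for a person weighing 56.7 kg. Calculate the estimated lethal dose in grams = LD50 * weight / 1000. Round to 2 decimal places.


Lethal dose calculation:
Lethal dose = LD50 * body_weight / 1000
= 2826 * 56.7 / 1000
= 160234.2 / 1000
= 160.23 g

160.23


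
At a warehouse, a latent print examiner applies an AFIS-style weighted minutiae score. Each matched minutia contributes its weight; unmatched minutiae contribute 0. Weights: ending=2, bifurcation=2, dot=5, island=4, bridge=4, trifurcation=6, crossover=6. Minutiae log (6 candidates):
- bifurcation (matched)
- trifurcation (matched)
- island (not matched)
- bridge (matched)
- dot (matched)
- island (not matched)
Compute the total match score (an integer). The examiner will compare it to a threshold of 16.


Weighted minutiae match score:
  bifurcation: matched, +2 (running total 2)
  trifurcation: matched, +6 (running total 8)
  island: not matched, +0
  bridge: matched, +4 (running total 12)
  dot: matched, +5 (running total 17)
  island: not matched, +0
Total score = 17
Threshold = 16; verdict = identification

17


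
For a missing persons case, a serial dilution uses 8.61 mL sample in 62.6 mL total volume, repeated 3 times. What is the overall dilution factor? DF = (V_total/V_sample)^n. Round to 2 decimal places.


Dilution factor calculation:
Single dilution = V_total / V_sample = 62.6 / 8.61 ≈ 7.270616
Number of dilutions = 3
Total DF = (62.6 / 8.61)^3 (full precision, rounded at the end) = 384.34

384.34


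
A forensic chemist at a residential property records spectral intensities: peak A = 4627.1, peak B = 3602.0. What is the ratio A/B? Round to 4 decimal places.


Spectral peak ratio:
Peak A = 4627.1 counts
Peak B = 3602.0 counts
Ratio = 4627.1 / 3602.0 = 1.2846

1.2846


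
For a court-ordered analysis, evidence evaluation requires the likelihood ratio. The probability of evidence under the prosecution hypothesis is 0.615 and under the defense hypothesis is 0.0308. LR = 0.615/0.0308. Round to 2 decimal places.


Likelihood ratio calculation:
LR = P(E|Hp) / P(E|Hd)
LR = 0.615 / 0.0308
LR = 19.97

19.97


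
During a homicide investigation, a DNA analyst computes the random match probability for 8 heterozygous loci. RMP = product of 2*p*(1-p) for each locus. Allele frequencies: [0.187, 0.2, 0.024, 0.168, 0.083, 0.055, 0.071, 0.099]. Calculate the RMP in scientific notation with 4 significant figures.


Computing RMP for 8 loci:
Locus 1: 2 * 0.187 * 0.813 = 0.304062
Locus 2: 2 * 0.2 * 0.8 = 0.32
Locus 3: 2 * 0.024 * 0.976 = 0.046848
Locus 4: 2 * 0.168 * 0.832 = 0.279552
Locus 5: 2 * 0.083 * 0.917 = 0.152222
Locus 6: 2 * 0.055 * 0.945 = 0.10395
Locus 7: 2 * 0.071 * 0.929 = 0.131918
Locus 8: 2 * 0.099 * 0.901 = 0.178398
RMP = 4.745e-07

4.745e-07


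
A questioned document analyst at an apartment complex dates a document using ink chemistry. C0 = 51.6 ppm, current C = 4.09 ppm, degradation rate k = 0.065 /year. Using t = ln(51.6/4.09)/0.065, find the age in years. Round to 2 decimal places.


Document age estimation:
C0/C = 51.6 / 4.09 = 12.616137
ln(C0/C) = 2.534977
t = 2.534977 / 0.065 = 39.00 years

39.00


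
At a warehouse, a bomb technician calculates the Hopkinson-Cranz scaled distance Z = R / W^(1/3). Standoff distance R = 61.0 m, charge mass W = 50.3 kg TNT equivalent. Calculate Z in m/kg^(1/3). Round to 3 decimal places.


Scaled distance calculation:
W^(1/3) = 50.3^(1/3) = 3.691385
Z = R / W^(1/3) = 61.0 / 3.691385
Z = 16.525 m/kg^(1/3)

16.525


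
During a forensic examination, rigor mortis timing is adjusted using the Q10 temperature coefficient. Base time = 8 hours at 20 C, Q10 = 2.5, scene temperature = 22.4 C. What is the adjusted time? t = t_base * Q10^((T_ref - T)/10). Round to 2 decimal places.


Rigor mortis time adjustment:
Exponent = (T_ref - T_actual) / 10 = (20 - 22.4) / 10 = -0.24
Q10 factor = 2.5^-0.24 = 0.80259
t_adjusted = 8 * 0.80259 = 6.42 hours

6.42


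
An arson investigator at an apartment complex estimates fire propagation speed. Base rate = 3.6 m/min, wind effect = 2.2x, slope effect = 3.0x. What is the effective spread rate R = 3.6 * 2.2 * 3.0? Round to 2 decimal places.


Fire spread rate calculation:
R = R0 * wind_factor * slope_factor
= 3.6 * 2.2 * 3.0
= 7.92 * 3.0
= 23.76 m/min

23.76


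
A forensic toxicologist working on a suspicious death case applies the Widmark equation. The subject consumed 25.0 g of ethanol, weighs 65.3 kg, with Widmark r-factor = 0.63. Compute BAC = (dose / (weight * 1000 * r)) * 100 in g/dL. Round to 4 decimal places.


Applying the Widmark formula:
BAC = (dose_g / (body_wt * 1000 * r)) * 100
Denominator = 65.3 * 1000 * 0.63 = 41139
BAC = (25.0 / 41139) * 100
BAC = 0.0608 g/dL

0.0608


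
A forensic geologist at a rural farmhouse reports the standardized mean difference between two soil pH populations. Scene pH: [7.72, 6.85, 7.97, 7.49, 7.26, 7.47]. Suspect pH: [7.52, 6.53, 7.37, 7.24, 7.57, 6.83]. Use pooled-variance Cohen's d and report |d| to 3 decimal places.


Pooled-variance Cohen's d for soil pH comparison:
Scene mean = 44.76 / 6 = 7.46
Suspect mean = 43.06 / 6 = 7.176667
Scene sample variance s_s^2 = 0.14816
Suspect sample variance s_c^2 = 0.170467
Pooled variance = ((n_s-1)*s_s^2 + (n_c-1)*s_c^2) / (n_s + n_c - 2) = 0.159313
Pooled SD = sqrt(0.159313) = 0.39914
Mean difference = 0.283333
|d| = |0.283333| / 0.39914 = 0.710

0.710


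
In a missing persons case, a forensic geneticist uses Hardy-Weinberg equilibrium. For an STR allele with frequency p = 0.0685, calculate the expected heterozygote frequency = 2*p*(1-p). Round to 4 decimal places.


Hardy-Weinberg heterozygote frequency:
q = 1 - p = 1 - 0.0685 = 0.9315
2pq = 2 * 0.0685 * 0.9315 = 0.1276

0.1276


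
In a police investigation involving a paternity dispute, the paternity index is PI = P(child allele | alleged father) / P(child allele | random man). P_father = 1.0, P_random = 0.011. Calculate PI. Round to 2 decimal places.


Paternity Index calculation:
PI = P(allele|father) / P(allele|random)
PI = 1.0 / 0.011
PI = 90.91

90.91


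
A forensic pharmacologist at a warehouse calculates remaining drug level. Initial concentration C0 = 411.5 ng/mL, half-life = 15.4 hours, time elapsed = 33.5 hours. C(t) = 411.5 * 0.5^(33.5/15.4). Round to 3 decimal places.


Drug concentration decay:
Number of half-lives = t / t_half = 33.5 / 15.4 = 2.175325
Decay factor = 0.5^2.175325 = 0.221392
C(t) = 411.5 * 0.221392 = 91.103 ng/mL

91.103


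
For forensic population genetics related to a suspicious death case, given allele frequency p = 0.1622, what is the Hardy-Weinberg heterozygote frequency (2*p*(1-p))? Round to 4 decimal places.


Hardy-Weinberg heterozygote frequency:
q = 1 - p = 1 - 0.1622 = 0.8378
2pq = 2 * 0.1622 * 0.8378 = 0.2718

0.2718


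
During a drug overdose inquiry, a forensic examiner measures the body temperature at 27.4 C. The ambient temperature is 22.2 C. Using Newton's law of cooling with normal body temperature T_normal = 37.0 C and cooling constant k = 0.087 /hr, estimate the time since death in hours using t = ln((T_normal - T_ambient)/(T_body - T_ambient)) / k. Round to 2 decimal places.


Using Newton's law of cooling:
t = ln((T_normal - T_ambient) / (T_body - T_ambient)) / k
T_normal - T_ambient = 14.8
T_body - T_ambient = 5.2
Ratio = 2.846154
ln(ratio) = 1.045969
t = 1.045969 / 0.087 = 12.02 hours

12.02


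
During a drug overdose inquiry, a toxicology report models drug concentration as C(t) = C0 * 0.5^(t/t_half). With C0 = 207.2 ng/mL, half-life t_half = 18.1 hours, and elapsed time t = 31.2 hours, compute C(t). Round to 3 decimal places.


Drug concentration decay:
Number of half-lives = t / t_half = 31.2 / 18.1 = 1.723757
Decay factor = 0.5^1.723757 = 0.30275926
C(t) = 207.2 * 0.30275926 = 62.732 ng/mL

62.732


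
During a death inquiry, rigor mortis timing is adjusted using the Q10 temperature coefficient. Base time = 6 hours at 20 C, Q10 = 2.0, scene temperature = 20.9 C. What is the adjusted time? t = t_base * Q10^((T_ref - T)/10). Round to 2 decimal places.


Rigor mortis time adjustment:
Exponent = (T_ref - T_actual) / 10 = (20 - 20.9) / 10 = -0.09
Q10 factor = 2.0^-0.09 = 0.93952
t_adjusted = 6 * 0.93952 = 5.64 hours

5.64


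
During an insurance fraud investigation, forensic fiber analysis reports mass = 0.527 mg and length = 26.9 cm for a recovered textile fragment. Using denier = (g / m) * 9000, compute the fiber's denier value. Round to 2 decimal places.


Denier calculation:
Mass in grams = 0.527 mg / 1000 = 0.000527 g
Length in meters = 26.9 cm / 100 = 0.269 m
Linear density = mass / length = 0.000527 / 0.269 = 0.00195911 g/m
Denier = (g/m) * 9000 = 0.00195911 * 9000 = 17.63

17.63


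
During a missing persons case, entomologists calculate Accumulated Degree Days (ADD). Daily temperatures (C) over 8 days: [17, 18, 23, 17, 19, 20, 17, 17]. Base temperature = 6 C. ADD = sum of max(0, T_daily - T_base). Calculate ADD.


Computing ADD day by day:
Day 1: max(0, 17 - 6) = 11
Day 2: max(0, 18 - 6) = 12
Day 3: max(0, 23 - 6) = 17
Day 4: max(0, 17 - 6) = 11
Day 5: max(0, 19 - 6) = 13
Day 6: max(0, 20 - 6) = 14
Day 7: max(0, 17 - 6) = 11
Day 8: max(0, 17 - 6) = 11
Total ADD = 100

100


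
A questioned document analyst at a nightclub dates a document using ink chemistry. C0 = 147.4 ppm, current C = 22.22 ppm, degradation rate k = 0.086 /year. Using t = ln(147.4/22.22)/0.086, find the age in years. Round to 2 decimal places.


Document age estimation:
C0/C = 147.4 / 22.22 = 6.633663
ln(C0/C) = 1.892157
t = 1.892157 / 0.086 = 22.00 years

22.00


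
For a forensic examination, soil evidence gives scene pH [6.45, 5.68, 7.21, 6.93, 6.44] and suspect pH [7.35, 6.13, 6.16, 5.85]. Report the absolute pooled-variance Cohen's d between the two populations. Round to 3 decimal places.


Pooled-variance Cohen's d for soil pH comparison:
Scene mean = 32.71 / 5 = 6.542
Suspect mean = 25.49 / 4 = 6.3725
Scene sample variance s_s^2 = 0.33967
Suspect sample variance s_c^2 = 0.444158
Pooled variance = ((n_s-1)*s_s^2 + (n_c-1)*s_c^2) / (n_s + n_c - 2) = 0.384451
Pooled SD = sqrt(0.384451) = 0.620041
Mean difference = 0.1695
|d| = |0.1695| / 0.620041 = 0.273

0.273


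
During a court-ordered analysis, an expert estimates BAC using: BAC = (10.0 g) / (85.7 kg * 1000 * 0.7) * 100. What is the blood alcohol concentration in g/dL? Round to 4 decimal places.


Applying the Widmark formula:
BAC = (dose_g / (body_wt * 1000 * r)) * 100
Denominator = 85.7 * 1000 * 0.7 = 59990
BAC = (10.0 / 59990) * 100
BAC = 0.0167 g/dL

0.0167


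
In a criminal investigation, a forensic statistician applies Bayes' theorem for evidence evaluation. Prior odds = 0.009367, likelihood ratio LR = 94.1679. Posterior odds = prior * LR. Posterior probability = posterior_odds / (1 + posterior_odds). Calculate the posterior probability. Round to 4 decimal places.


Bayesian evidence evaluation:
Posterior odds = prior_odds * LR = 0.009367 * 94.1679 = 0.8820707
Posterior probability = posterior_odds / (1 + posterior_odds)
= 0.8820707 / (1 + 0.8820707)
= 0.8820707 / 1.8820707
= 0.4687

0.4687


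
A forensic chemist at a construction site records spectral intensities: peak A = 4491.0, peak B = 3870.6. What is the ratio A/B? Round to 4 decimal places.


Spectral peak ratio:
Peak A = 4491.0 counts
Peak B = 3870.6 counts
Ratio = 4491.0 / 3870.6 = 1.1603

1.1603


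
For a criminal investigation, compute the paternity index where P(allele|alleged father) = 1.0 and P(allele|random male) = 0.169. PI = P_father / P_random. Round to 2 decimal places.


Paternity Index calculation:
PI = P(allele|father) / P(allele|random)
PI = 1.0 / 0.169
PI = 5.92

5.92


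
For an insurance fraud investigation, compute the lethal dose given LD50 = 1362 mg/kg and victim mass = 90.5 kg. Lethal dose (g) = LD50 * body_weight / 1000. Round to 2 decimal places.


Lethal dose calculation:
Lethal dose = LD50 * body_weight / 1000
= 1362 * 90.5 / 1000
= 123261 / 1000
= 123.26 g

123.26


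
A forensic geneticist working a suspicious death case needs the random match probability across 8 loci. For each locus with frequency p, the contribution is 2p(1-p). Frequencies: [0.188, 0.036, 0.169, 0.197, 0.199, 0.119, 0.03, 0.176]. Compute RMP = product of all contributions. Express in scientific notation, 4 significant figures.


Computing RMP for 8 loci:
Locus 1: 2 * 0.188 * 0.812 = 0.305312
Locus 2: 2 * 0.036 * 0.964 = 0.069408
Locus 3: 2 * 0.169 * 0.831 = 0.280878
Locus 4: 2 * 0.197 * 0.803 = 0.316382
Locus 5: 2 * 0.199 * 0.801 = 0.318798
Locus 6: 2 * 0.119 * 0.881 = 0.209678
Locus 7: 2 * 0.03 * 0.97 = 0.0582
Locus 8: 2 * 0.176 * 0.824 = 0.290048
RMP = 2.125e-06

2.125e-06


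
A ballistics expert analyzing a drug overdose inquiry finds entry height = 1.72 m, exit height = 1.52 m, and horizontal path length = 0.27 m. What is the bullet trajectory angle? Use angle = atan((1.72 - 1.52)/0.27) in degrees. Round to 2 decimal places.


Bullet trajectory angle:
Height difference = 1.72 - 1.52 = 0.2 m
angle = atan(0.2 / 0.27)
angle = atan(0.740741)
angle = 36.53 degrees

36.53


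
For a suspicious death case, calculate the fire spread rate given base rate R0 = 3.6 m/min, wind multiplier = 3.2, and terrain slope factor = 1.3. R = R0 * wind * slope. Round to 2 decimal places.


Fire spread rate calculation:
R = R0 * wind_factor * slope_factor
= 3.6 * 3.2 * 1.3
= 11.52 * 1.3
= 14.98 m/min

14.98


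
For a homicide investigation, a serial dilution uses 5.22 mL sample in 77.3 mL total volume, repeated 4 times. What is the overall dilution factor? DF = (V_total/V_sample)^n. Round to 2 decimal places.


Dilution factor calculation:
Single dilution = V_total / V_sample = 77.3 / 5.22 ≈ 14.808429
Number of dilutions = 4
Total DF = (77.3 / 5.22)^4 (full precision, rounded at the end) = 48087.92

48087.92


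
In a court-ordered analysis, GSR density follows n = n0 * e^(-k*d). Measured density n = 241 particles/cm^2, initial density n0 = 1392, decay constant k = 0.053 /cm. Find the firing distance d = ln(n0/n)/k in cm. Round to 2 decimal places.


GSR distance calculation:
n0/n = 1392 / 241 = 5.775934
ln(n0/n) = 1.7537
d = 1.7537 / 0.053 = 33.09 cm

33.09


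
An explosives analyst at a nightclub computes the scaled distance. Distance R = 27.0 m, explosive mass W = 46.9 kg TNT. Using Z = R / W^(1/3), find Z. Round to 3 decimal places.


Scaled distance calculation:
W^(1/3) = 46.9^(1/3) = 3.606265
Z = R / W^(1/3) = 27.0 / 3.606265
Z = 7.487 m/kg^(1/3)

7.487


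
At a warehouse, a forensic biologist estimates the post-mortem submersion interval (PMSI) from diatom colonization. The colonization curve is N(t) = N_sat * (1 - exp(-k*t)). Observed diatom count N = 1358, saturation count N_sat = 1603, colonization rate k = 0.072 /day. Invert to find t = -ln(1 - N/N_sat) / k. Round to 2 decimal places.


PMSI from diatom colonization curve:
N / N_sat = 1358 / 1603 = 0.847162
1 - N/N_sat = 0.152838
ln(1 - N/N_sat) = -1.878377
t = -ln(1 - N/N_sat) / k = -(-1.878377) / 0.072 = 26.09 days

26.09


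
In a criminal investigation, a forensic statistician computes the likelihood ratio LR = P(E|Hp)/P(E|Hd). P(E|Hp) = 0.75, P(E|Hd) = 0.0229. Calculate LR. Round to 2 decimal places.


Likelihood ratio calculation:
LR = P(E|Hp) / P(E|Hd)
LR = 0.75 / 0.0229
LR = 32.75

32.75


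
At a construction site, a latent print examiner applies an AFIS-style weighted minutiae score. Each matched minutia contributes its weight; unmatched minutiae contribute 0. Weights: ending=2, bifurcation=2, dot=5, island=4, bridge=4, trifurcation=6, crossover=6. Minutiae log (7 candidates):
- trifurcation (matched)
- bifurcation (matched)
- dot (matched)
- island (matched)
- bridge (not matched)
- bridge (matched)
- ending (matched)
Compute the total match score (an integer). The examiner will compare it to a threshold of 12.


Weighted minutiae match score:
  trifurcation: matched, +6 (running total 6)
  bifurcation: matched, +2 (running total 8)
  dot: matched, +5 (running total 13)
  island: matched, +4 (running total 17)
  bridge: not matched, +0
  bridge: matched, +4 (running total 21)
  ending: matched, +2 (running total 23)
Total score = 23
Threshold = 12; verdict = identification

23


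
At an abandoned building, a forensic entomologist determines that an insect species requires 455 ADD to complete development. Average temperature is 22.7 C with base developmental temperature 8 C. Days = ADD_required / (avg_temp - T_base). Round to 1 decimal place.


Insect development time:
Effective temperature = avg_temp - T_base = 22.7 - 8 = 14.7 C
Days = ADD / effective_temp = 455 / 14.7 = 31.0 days

31.0


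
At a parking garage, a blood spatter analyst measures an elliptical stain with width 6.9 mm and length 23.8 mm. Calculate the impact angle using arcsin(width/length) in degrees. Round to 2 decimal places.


Blood spatter impact angle calculation:
width / length = 6.9 / 23.8 = 0.289916
angle = arcsin(0.289916)
angle = 16.85 degrees

16.85


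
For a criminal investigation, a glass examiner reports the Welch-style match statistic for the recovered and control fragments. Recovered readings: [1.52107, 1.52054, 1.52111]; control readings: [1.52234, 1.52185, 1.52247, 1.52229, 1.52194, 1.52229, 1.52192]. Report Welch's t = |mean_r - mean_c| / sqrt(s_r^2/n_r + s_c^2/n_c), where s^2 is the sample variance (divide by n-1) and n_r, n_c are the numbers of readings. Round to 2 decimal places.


Welch's t-criterion for glass RI comparison:
Recovered mean = sum / n_r = 4.56272 / 3 = 1.5209067
Control mean = sum / n_c = 10.6551 / 7 = 1.5221571
Recovered sample variance s_r^2 = 1.01233e-07
Control sample variance s_c^2 = 6.07238e-08
Welch SE (unpooled) = sqrt(s_r^2/n_r + s_c^2/n_c) = sqrt(3.37444e-08 + 8.67483e-09) = sqrt(4.24192e-08) = 0.000205959
|mean_r - mean_c| = 0.00125048
t = 0.00125048 / 0.000205959 = 6.07

6.07


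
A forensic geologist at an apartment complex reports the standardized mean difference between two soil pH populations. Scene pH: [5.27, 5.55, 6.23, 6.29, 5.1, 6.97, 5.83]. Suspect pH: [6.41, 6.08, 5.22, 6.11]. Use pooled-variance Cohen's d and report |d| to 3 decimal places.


Pooled-variance Cohen's d for soil pH comparison:
Scene mean = 41.24 / 7 = 5.891429
Suspect mean = 23.82 / 4 = 5.955
Scene sample variance s_s^2 = 0.428281
Suspect sample variance s_c^2 = 0.2623
Pooled variance = ((n_s-1)*s_s^2 + (n_c-1)*s_c^2) / (n_s + n_c - 2) = 0.372954
Pooled SD = sqrt(0.372954) = 0.6107
Mean difference = -0.063571
|d| = |-0.063571| / 0.6107 = 0.104

0.104


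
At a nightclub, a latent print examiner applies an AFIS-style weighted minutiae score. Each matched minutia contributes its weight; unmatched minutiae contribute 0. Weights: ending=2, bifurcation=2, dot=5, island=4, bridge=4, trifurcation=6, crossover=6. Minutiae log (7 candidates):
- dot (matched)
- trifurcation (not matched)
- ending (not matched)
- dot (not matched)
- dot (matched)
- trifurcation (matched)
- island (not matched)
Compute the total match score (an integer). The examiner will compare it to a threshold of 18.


Weighted minutiae match score:
  dot: matched, +5 (running total 5)
  trifurcation: not matched, +0
  ending: not matched, +0
  dot: not matched, +0
  dot: matched, +5 (running total 10)
  trifurcation: matched, +6 (running total 16)
  island: not matched, +0
Total score = 16
Threshold = 18; verdict = inconclusive

16


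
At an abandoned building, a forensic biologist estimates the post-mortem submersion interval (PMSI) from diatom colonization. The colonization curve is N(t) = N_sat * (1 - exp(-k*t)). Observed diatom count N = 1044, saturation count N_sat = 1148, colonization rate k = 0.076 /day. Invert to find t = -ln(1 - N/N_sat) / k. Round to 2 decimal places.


PMSI from diatom colonization curve:
N / N_sat = 1044 / 1148 = 0.909408
1 - N/N_sat = 0.090592
ln(1 - N/N_sat) = -2.401389
t = -ln(1 - N/N_sat) / k = -(-2.401389) / 0.076 = 31.60 days

31.60


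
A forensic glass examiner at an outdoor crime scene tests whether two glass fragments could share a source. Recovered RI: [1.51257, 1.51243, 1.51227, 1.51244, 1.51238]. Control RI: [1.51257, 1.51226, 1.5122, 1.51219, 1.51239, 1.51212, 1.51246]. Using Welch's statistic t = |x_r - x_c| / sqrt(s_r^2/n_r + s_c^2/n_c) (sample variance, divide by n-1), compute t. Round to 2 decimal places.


Welch's t-criterion for glass RI comparison:
Recovered mean = sum / n_r = 7.56209 / 5 = 1.512418
Control mean = sum / n_c = 10.58619 / 7 = 1.5123129
Recovered sample variance s_r^2 = 1.177e-08
Control sample variance s_c^2 = 2.69238e-08
Welch SE (unpooled) = sqrt(s_r^2/n_r + s_c^2/n_c) = sqrt(2.354e-09 + 3.84626e-09) = sqrt(6.20026e-09) = 7.87417e-05
|mean_r - mean_c| = 0.000105143
t = 0.000105143 / 7.87417e-05 = 1.34

1.34


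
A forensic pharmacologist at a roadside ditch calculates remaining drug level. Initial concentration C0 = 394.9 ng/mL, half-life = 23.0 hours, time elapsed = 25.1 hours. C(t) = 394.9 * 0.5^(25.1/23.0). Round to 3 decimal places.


Drug concentration decay:
Number of half-lives = t / t_half = 25.1 / 23.0 = 1.091304
Decay factor = 0.5^1.091304 = 0.46933697
C(t) = 394.9 * 0.46933697 = 185.341 ng/mL

185.341


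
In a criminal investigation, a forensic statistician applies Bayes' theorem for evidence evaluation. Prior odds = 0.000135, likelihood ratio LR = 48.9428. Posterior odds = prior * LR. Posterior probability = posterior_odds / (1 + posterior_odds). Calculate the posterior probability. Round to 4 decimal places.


Bayesian evidence evaluation:
Posterior odds = prior_odds * LR = 0.000135 * 48.9428 = 0.006607278
Posterior probability = posterior_odds / (1 + posterior_odds)
= 0.006607278 / (1 + 0.006607278)
= 0.006607278 / 1.006607278
= 0.0066

0.0066


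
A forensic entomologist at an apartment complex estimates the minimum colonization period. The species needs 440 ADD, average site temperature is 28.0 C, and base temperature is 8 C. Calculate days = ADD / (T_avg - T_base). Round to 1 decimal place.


Insect development time:
Effective temperature = avg_temp - T_base = 28.0 - 8 = 20.0 C
Days = ADD / effective_temp = 440 / 20.0 = 22.0 days

22.0


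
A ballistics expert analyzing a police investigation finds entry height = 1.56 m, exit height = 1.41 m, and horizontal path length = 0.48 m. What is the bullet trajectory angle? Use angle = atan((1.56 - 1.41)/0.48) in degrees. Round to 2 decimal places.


Bullet trajectory angle:
Height difference = 1.56 - 1.41 = 0.15 m
angle = atan(0.15 / 0.48)
angle = atan(0.3125)
angle = 17.35 degrees

17.35


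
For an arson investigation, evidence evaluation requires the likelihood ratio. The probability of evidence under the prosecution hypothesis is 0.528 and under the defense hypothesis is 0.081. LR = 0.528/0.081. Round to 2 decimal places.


Likelihood ratio calculation:
LR = P(E|Hp) / P(E|Hd)
LR = 0.528 / 0.081
LR = 6.52

6.52


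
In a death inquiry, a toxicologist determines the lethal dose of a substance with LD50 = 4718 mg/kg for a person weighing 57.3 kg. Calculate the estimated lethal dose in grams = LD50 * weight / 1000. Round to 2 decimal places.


Lethal dose calculation:
Lethal dose = LD50 * body_weight / 1000
= 4718 * 57.3 / 1000
= 270341.4 / 1000
= 270.34 g

270.34


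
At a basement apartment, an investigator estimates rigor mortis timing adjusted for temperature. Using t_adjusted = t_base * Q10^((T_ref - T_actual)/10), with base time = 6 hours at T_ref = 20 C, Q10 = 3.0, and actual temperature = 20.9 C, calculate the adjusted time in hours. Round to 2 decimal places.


Rigor mortis time adjustment:
Exponent = (T_ref - T_actual) / 10 = (20 - 20.9) / 10 = -0.09
Q10 factor = 3.0^-0.09 = 0.90586
t_adjusted = 6 * 0.90586 = 5.44 hours

5.44


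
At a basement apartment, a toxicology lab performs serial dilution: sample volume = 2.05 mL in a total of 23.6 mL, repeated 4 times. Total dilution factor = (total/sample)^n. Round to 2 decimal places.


Dilution factor calculation:
Single dilution = V_total / V_sample = 23.6 / 2.05 ≈ 11.512195
Number of dilutions = 4
Total DF = (23.6 / 2.05)^4 (full precision, rounded at the end) = 17564.37

17564.37


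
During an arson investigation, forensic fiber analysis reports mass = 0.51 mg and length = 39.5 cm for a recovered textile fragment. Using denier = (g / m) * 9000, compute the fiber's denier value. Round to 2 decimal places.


Denier calculation:
Mass in grams = 0.51 mg / 1000 = 0.00051 g
Length in meters = 39.5 cm / 100 = 0.395 m
Linear density = mass / length = 0.00051 / 0.395 = 0.00129114 g/m
Denier = (g/m) * 9000 = 0.00129114 * 9000 = 11.62

11.62


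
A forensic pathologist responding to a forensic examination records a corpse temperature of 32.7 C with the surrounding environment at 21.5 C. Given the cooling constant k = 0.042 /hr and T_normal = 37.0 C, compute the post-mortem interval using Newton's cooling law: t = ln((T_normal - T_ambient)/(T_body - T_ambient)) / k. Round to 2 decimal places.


Using Newton's law of cooling:
t = ln((T_normal - T_ambient) / (T_body - T_ambient)) / k
T_normal - T_ambient = 15.5
T_body - T_ambient = 11.2
Ratio = 1.383929
ln(ratio) = 0.324927
t = 0.324927 / 0.042 = 7.74 hours

7.74


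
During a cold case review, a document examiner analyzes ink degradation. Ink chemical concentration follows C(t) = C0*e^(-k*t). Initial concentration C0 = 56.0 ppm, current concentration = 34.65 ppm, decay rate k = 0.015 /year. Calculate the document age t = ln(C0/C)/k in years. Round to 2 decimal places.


Document age estimation:
C0/C = 56.0 / 34.65 = 1.616162
ln(C0/C) = 0.480054
t = 0.480054 / 0.015 = 32.00 years

32.00


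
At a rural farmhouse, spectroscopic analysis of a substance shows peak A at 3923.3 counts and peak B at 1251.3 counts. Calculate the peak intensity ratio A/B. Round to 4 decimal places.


Spectral peak ratio:
Peak A = 3923.3 counts
Peak B = 1251.3 counts
Ratio = 3923.3 / 1251.3 = 3.1354

3.1354


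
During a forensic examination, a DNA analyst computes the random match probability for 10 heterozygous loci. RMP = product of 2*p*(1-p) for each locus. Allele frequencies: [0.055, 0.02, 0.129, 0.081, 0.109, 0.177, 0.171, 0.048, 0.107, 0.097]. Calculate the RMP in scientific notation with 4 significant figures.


Computing RMP for 10 loci:
Locus 1: 2 * 0.055 * 0.945 = 0.10395
Locus 2: 2 * 0.02 * 0.98 = 0.0392
Locus 3: 2 * 0.129 * 0.871 = 0.224718
Locus 4: 2 * 0.081 * 0.919 = 0.148878
Locus 5: 2 * 0.109 * 0.891 = 0.194238
Locus 6: 2 * 0.177 * 0.823 = 0.291342
Locus 7: 2 * 0.171 * 0.829 = 0.283518
Locus 8: 2 * 0.048 * 0.952 = 0.091392
Locus 9: 2 * 0.107 * 0.893 = 0.191102
Locus 10: 2 * 0.097 * 0.903 = 0.175182
RMP = 6.692e-09

6.692e-09


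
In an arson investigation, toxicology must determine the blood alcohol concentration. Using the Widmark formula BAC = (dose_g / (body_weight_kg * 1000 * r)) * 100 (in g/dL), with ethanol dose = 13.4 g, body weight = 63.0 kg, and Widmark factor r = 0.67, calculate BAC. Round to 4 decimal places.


Applying the Widmark formula:
BAC = (dose_g / (body_wt * 1000 * r)) * 100
Denominator = 63.0 * 1000 * 0.67 = 42210
BAC = (13.4 / 42210) * 100
BAC = 0.0317 g/dL

0.0317


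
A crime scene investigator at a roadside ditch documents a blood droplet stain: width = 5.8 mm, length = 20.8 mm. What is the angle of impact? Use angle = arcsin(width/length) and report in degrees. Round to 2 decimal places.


Blood spatter impact angle calculation:
width / length = 5.8 / 20.8 = 0.278846
angle = arcsin(0.278846)
angle = 16.19 degrees

16.19


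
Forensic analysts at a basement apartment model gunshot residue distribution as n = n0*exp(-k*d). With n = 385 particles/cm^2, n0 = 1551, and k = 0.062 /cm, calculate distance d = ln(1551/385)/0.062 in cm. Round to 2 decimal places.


GSR distance calculation:
n0/n = 1551 / 385 = 4.028571
ln(n0/n) = 1.393412
d = 1.393412 / 0.062 = 22.47 cm

22.47


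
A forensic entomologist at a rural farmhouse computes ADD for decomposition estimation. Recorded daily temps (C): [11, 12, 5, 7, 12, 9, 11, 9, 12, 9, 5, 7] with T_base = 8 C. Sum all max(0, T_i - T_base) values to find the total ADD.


Computing ADD day by day:
Day 1: max(0, 11 - 8) = 3
Day 2: max(0, 12 - 8) = 4
Day 3: max(0, 5 - 8) = 0
Day 4: max(0, 7 - 8) = 0
Day 5: max(0, 12 - 8) = 4
Day 6: max(0, 9 - 8) = 1
Day 7: max(0, 11 - 8) = 3
Day 8: max(0, 9 - 8) = 1
Day 9: max(0, 12 - 8) = 4
Day 10: max(0, 9 - 8) = 1
Day 11: max(0, 5 - 8) = 0
Day 12: max(0, 7 - 8) = 0
Total ADD = 21

21


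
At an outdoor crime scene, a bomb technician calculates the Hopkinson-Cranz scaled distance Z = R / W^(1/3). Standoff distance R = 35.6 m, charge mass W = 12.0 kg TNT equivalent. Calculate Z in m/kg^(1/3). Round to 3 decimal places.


Scaled distance calculation:
W^(1/3) = 12.0^(1/3) = 2.289428
Z = R / W^(1/3) = 35.6 / 2.289428
Z = 15.550 m/kg^(1/3)

15.550


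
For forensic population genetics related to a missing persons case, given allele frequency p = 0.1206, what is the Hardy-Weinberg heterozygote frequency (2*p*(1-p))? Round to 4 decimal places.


Hardy-Weinberg heterozygote frequency:
q = 1 - p = 1 - 0.1206 = 0.8794
2pq = 2 * 0.1206 * 0.8794 = 0.2121

0.2121


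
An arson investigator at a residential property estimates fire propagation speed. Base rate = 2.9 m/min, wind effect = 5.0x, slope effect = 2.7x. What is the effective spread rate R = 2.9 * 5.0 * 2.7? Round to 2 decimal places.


Fire spread rate calculation:
R = R0 * wind_factor * slope_factor
= 2.9 * 5.0 * 2.7
= 14.5 * 2.7
= 39.15 m/min

39.15


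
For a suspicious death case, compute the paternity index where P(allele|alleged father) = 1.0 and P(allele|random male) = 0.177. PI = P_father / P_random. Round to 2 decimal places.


Paternity Index calculation:
PI = P(allele|father) / P(allele|random)
PI = 1.0 / 0.177
PI = 5.65

5.65


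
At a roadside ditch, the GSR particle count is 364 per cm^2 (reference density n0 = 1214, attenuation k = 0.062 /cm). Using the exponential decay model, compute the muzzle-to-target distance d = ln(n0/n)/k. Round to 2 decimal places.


GSR distance calculation:
n0/n = 1214 / 364 = 3.335165
ln(n0/n) = 1.204522
d = 1.204522 / 0.062 = 19.43 cm

19.43


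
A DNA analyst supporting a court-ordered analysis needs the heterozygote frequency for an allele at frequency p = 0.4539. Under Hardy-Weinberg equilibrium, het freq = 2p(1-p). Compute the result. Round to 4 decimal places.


Hardy-Weinberg heterozygote frequency:
q = 1 - p = 1 - 0.4539 = 0.5461
2pq = 2 * 0.4539 * 0.5461 = 0.4957

0.4957


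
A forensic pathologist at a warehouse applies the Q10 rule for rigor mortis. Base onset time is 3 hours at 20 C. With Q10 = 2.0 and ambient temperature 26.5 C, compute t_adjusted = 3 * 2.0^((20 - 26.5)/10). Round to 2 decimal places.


Rigor mortis time adjustment:
Exponent = (T_ref - T_actual) / 10 = (20 - 26.5) / 10 = -0.65
Q10 factor = 2.0^-0.65 = 0.63728
t_adjusted = 3 * 0.63728 = 1.91 hours

1.91


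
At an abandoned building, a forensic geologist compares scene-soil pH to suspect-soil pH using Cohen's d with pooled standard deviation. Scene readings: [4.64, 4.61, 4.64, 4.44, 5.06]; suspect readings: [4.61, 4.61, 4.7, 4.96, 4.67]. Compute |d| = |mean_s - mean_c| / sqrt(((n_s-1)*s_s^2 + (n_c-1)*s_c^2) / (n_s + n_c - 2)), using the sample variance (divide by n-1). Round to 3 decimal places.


Pooled-variance Cohen's d for soil pH comparison:
Scene mean = 23.39 / 5 = 4.678
Suspect mean = 23.55 / 5 = 4.71
Scene sample variance s_s^2 = 0.05252
Suspect sample variance s_c^2 = 0.02105
Pooled variance = ((n_s-1)*s_s^2 + (n_c-1)*s_c^2) / (n_s + n_c - 2) = 0.036785
Pooled SD = sqrt(0.036785) = 0.191794
Mean difference = -0.032
|d| = |-0.032| / 0.191794 = 0.167

0.167


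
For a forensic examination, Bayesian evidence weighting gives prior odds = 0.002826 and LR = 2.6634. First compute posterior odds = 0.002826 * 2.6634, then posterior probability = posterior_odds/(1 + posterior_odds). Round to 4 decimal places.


Bayesian evidence evaluation:
Posterior odds = prior_odds * LR = 0.002826 * 2.6634 = 0.007526768
Posterior probability = posterior_odds / (1 + posterior_odds)
= 0.007526768 / (1 + 0.007526768)
= 0.007526768 / 1.007526768
= 0.0075

0.0075


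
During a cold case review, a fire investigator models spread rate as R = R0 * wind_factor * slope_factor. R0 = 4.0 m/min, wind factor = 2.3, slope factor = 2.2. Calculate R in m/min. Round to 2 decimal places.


Fire spread rate calculation:
R = R0 * wind_factor * slope_factor
= 4.0 * 2.3 * 2.2
= 9.2 * 2.2
= 20.24 m/min

20.24


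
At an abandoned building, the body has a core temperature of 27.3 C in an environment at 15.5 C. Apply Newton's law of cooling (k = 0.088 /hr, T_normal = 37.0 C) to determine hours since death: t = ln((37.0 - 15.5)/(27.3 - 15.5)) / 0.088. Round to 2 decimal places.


Using Newton's law of cooling:
t = ln((T_normal - T_ambient) / (T_body - T_ambient)) / k
T_normal - T_ambient = 21.5
T_body - T_ambient = 11.8
Ratio = 1.822034
ln(ratio) = 0.599953
t = 0.599953 / 0.088 = 6.82 hours

6.82


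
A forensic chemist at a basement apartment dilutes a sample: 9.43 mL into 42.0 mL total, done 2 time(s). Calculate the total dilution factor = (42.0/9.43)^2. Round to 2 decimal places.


Dilution factor calculation:
Single dilution = V_total / V_sample = 42.0 / 9.43 ≈ 4.453871
Number of dilutions = 2
Total DF = (42.0 / 9.43)^2 (full precision, rounded at the end) = 19.84

19.84


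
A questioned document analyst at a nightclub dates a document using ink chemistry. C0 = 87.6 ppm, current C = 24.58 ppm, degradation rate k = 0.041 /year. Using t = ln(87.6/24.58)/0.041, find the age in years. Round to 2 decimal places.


Document age estimation:
C0/C = 87.6 / 24.58 = 3.563873
ln(C0/C) = 1.270848
t = 1.270848 / 0.041 = 31.00 years

31.00
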